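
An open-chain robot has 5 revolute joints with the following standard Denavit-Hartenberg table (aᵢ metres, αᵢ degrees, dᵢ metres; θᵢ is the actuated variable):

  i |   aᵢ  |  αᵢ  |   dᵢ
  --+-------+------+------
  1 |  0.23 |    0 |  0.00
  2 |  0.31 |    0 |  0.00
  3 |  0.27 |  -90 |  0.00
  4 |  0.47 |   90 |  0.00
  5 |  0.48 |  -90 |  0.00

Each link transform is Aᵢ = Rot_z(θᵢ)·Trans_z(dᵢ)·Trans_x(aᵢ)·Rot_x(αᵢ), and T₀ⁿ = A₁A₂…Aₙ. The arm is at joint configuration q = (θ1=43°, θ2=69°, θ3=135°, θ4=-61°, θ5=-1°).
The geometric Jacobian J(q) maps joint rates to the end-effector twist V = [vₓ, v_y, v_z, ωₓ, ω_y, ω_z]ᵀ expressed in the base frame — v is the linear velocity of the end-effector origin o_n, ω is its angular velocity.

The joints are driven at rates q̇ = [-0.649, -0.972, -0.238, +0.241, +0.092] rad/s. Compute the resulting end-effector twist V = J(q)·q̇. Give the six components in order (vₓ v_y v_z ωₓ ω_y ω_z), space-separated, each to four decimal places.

-0.7140 0.4221 -0.1103 0.2533 -0.0201 -1.8144

o_n = [-0.2411, -0.2249, 0.8308]
J₁: ẑ×o_n = [0.2249, -0.2411, 0.0000], ω = ẑ
J2: z=[0.0000, 0.0000, 1.0000] o=[0.1682, 0.1569, 0.0000] → [0.3818, -0.4093, 0.0000, 0.0000, 0.0000, 1.0000]
J3: z=[0.0000, 0.0000, 1.0000] o=[0.0521, 0.4443, 0.0000] → [0.6692, -0.2932, 0.0000, 0.0000, 0.0000, 1.0000]
J4: z=[0.9205, -0.3907, 0.0000] o=[-0.0534, 0.1958, 0.0000] → [-0.3246, -0.7648, -0.4605, 0.9205, -0.3907, 0.0000]
J5: z=[0.3417, 0.8051, 0.4848] o=[-0.1424, -0.0140, 0.4111] → [0.4402, -0.1913, 0.0073, 0.3417, 0.8051, 0.4848]
V = J·q̇ = [-0.7140, 0.4221, -0.1103, 0.2533, -0.0201, -1.8144]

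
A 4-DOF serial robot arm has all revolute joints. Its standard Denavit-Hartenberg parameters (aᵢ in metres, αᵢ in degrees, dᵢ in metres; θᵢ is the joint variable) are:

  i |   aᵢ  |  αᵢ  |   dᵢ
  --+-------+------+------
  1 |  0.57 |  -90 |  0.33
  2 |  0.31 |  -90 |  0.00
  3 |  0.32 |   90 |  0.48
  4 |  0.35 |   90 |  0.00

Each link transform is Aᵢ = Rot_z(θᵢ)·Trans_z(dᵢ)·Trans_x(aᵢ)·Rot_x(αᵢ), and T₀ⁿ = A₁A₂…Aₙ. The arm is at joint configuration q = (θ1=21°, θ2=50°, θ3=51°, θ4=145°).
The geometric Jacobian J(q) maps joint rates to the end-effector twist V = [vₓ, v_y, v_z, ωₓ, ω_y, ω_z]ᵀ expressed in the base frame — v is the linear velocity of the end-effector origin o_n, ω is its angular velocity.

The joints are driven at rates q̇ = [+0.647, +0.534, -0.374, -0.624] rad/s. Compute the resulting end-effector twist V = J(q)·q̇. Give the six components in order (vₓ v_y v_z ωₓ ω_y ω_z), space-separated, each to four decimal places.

o_n = [0.2532, 0.0695, -0.3611]
J₁: ẑ×o_n = [-0.0695, 0.2532, 0.0000], ω = ẑ
J2: z=[-0.3584, 0.9336, 0.0000] o=[0.5321, 0.2043, 0.3300] → [-0.6452, -0.2477, 0.3088, -0.3584, 0.9336, 0.0000]
J3: z=[-0.7152, -0.2745, -0.6428] o=[0.7182, 0.2757, 0.0925] → [-0.0080, -0.0255, 0.0198, -0.7152, -0.2745, -0.6428]
J4: z=[0.2408, 0.7665, -0.5953] o=[0.5849, -0.0419, -0.3703] → [0.0733, 0.1953, 0.2811, 0.2408, 0.7665, -0.5953]
V = J·q̇ = [-0.4322, -0.0807, -0.0179, -0.0742, 0.1229, 1.2589]

-0.4322 -0.0807 -0.0179 -0.0742 0.1229 1.2589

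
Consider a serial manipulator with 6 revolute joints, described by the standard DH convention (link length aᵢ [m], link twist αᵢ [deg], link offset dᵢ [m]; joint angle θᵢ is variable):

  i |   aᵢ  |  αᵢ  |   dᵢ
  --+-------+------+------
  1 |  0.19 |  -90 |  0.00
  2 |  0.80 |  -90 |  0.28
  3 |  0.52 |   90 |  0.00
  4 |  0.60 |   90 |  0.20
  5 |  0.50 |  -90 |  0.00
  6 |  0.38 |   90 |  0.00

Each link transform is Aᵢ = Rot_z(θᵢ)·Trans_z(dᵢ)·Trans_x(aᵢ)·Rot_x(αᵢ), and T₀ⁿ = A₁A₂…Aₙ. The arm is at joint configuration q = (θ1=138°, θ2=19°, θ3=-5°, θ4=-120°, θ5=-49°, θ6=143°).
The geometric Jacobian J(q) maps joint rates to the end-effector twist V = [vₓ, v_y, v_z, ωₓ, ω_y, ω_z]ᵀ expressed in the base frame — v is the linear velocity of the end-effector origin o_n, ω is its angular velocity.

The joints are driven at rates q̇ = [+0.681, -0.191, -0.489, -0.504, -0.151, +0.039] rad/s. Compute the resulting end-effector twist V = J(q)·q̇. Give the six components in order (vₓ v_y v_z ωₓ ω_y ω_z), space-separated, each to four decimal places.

o_n = [-1.3705, 0.7465, 0.3313]
J₁: ẑ×o_n = [-0.7465, -1.3705, 0.0000], ω = ẑ
J2: z=[-0.6691, -0.7431, 0.0000] o=[-0.1412, 0.1271, 0.0000] → [-0.2462, 0.2217, -1.3280, -0.6691, -0.7431, 0.0000]
J3: z=[0.2419, -0.2178, -0.9455] o=[-0.8907, 0.4252, -0.2605] → [0.1748, 0.3105, -0.0268, 0.2419, -0.2178, -0.9455]
J4: z=[-0.6053, -0.7955, 0.0284] o=[-1.2850, 0.7193, -0.4291] → [-0.6057, 0.4579, -0.0845, -0.6053, -0.7955, 0.0284]
J5: z=[0.7777, -0.5987, -0.1919] o=[-1.3043, 0.5037, 0.1652] → [-0.0529, -0.1165, 0.1492, 0.7777, -0.5987, -0.1919]
J6: z=[-0.2691, -0.5929, 0.7590] o=[-1.0202, 0.7730, 0.4763] → [0.1061, -0.3049, -0.2005, -0.2691, -0.5929, 0.7590]
V = J·q̇ = [-0.2294, -1.3526, 0.2790, 0.1867, 0.7167, 1.1876]

-0.2294 -1.3526 0.2790 0.1867 0.7167 1.1876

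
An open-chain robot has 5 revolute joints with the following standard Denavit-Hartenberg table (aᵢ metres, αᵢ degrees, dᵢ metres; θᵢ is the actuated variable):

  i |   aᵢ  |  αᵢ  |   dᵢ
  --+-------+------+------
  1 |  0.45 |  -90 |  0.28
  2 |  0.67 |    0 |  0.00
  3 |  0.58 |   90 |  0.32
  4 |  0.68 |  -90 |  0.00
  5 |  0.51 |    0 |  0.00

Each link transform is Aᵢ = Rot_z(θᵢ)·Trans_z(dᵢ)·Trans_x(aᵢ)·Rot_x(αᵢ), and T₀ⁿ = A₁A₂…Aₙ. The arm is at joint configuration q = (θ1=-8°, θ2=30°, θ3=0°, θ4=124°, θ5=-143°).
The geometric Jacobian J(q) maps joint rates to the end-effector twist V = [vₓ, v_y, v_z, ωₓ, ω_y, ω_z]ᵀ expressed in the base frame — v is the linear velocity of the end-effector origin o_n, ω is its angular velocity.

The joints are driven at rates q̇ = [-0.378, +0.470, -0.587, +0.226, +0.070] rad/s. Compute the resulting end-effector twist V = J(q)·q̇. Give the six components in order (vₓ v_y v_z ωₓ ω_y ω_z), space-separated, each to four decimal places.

o_n = [1.6148, 0.3245, -0.0029]
J₁: ẑ×o_n = [-0.3245, 1.6148, 0.0000], ω = ẑ
J2: z=[0.1392, 0.9903, 0.0000] o=[0.4456, -0.0626, 0.2800] → [-0.2802, 0.0394, -1.1039, 0.1392, 0.9903, 0.0000]
J3: z=[0.1392, 0.9903, 0.0000] o=[1.0202, -0.1434, -0.0550] → [0.0515, -0.0072, -0.5237, 0.1392, 0.9903, 0.0000]
J4: z=[0.4951, -0.0696, 0.8660] o=[1.5622, 0.1036, -0.3450] → [-0.2151, -0.1238, 0.1130, 0.4951, -0.0696, 0.8660]
J5: z=[-0.7888, -0.4538, 0.4145] o=[1.3145, 0.7077, -0.1549] → [0.0899, 0.2443, 0.4386, -0.7888, -0.4538, 0.4145]
V = J·q̇ = [-0.0816, -0.5985, -0.1552, 0.0404, -0.1634, -0.1533]

-0.0816 -0.5985 -0.1552 0.0404 -0.1634 -0.1533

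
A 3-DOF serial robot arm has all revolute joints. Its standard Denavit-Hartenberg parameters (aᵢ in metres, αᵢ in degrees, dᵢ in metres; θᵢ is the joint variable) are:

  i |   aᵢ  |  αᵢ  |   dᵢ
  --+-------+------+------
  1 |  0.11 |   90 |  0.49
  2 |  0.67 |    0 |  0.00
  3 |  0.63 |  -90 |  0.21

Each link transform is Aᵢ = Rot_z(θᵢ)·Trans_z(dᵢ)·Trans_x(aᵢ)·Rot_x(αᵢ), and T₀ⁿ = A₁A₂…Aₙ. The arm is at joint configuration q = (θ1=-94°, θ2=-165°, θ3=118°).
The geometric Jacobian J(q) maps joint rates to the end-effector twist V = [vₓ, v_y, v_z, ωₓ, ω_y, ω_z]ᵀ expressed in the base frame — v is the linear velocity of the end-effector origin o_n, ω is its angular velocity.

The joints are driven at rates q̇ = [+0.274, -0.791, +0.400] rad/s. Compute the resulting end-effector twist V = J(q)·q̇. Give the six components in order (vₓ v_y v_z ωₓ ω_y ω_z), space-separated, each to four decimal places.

-0.0113 0.2612 0.3439 0.3900 -0.0273 0.2740

o_n = [-0.2020, 0.1219, -0.1442]
J₁: ẑ×o_n = [-0.1219, -0.2020, 0.0000], ω = ẑ
J2: z=[-0.9976, 0.0698, 0.0000] o=[-0.0077, -0.1097, 0.4900] → [-0.0442, -0.6326, -0.2175, -0.9976, 0.0698, 0.0000]
J3: z=[-0.9976, 0.0698, 0.0000] o=[0.0375, 0.5359, 0.3166] → [-0.0321, -0.4596, 0.4297, -0.9976, 0.0698, 0.0000]
V = J·q̇ = [-0.0113, 0.2612, 0.3439, 0.3900, -0.0273, 0.2740]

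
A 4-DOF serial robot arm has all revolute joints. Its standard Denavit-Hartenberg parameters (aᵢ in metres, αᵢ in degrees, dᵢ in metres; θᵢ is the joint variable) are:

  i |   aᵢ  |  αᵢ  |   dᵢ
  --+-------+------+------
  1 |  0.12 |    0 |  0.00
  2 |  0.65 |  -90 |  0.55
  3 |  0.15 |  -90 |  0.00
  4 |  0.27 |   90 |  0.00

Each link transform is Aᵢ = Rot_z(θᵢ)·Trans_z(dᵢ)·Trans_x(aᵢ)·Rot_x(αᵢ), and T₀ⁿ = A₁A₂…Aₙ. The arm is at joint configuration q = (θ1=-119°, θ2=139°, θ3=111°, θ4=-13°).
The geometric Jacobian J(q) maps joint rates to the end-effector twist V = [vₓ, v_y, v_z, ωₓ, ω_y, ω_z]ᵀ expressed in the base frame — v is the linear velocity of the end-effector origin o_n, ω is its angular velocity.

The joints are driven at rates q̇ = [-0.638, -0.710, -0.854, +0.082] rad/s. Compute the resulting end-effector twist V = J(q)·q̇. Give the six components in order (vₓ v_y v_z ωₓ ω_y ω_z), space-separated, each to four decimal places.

o_n = [0.3927, 0.1238, 0.1644]
J₁: ẑ×o_n = [-0.1238, 0.3927, 0.0000], ω = ẑ
J2: z=[0.0000, 0.0000, 1.0000] o=[-0.0582, -0.1050, 0.0000] → [-0.2288, 0.4509, 0.0000, 0.0000, 0.0000, 1.0000]
J3: z=[-0.3420, 0.9397, 0.0000] o=[0.5526, 0.1174, 0.5500] → [-0.3624, -0.1319, 0.1480, -0.3420, 0.9397, 0.0000]
J4: z=[-0.8773, -0.3193, 0.3584] o=[0.5021, 0.0990, 0.4100] → [0.0695, -0.2547, -0.0567, -0.8773, -0.3193, 0.3584]
V = J·q̇ = [0.5566, -0.4790, -0.1311, 0.2201, -0.8287, -1.3186]

0.5566 -0.4790 -0.1311 0.2201 -0.8287 -1.3186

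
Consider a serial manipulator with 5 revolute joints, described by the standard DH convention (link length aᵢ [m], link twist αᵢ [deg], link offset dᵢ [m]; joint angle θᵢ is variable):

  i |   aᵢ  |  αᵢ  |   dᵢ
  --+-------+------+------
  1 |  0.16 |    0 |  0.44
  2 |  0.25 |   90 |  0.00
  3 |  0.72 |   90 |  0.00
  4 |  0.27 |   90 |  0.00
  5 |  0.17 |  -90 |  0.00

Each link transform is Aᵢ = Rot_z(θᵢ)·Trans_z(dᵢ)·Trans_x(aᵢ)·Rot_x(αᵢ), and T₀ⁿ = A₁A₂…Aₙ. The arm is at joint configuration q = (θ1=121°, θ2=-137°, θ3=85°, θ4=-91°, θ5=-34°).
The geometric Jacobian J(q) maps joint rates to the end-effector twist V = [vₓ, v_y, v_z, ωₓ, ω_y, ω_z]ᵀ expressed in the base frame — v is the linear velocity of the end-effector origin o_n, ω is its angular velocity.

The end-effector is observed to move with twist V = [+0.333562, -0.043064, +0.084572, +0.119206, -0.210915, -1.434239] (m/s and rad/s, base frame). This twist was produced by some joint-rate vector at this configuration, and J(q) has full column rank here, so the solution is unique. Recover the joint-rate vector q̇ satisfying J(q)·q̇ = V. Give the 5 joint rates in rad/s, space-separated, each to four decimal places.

-0.7700 0.2070 0.1550 0.2480 0.8530

o_n = [0.2398, 0.4722, 1.1584]
J₁: ẑ×o_n = [-0.4722, 0.2398, 0.0000], ω = ẑ
J2: z=[0.0000, 0.0000, 1.0000] o=[-0.0824, 0.1371, 0.4400] → [-0.3350, 0.3223, 0.0000, 0.0000, 0.0000, 1.0000]
J3: z=[-0.2756, -0.9613, 0.0000] o=[0.1579, 0.0682, 0.4400] → [-0.6906, 0.1980, -0.0326, -0.2756, -0.9613, 0.0000]
J4: z=[0.9576, -0.2746, -0.0872] o=[0.2182, 0.0509, 1.1573] → [0.0364, -0.0030, 0.4093, 0.9576, -0.2746, -0.0872]
J5: z=[-0.0886, 0.0072, -0.9960] o=[0.2922, 0.3106, 1.1526] → [0.1610, 0.0527, -0.0139, -0.0886, 0.0072, -0.9960]
q̇ = J⁺·V = [-0.7700, 0.2070, 0.1550, 0.2480, 0.8530]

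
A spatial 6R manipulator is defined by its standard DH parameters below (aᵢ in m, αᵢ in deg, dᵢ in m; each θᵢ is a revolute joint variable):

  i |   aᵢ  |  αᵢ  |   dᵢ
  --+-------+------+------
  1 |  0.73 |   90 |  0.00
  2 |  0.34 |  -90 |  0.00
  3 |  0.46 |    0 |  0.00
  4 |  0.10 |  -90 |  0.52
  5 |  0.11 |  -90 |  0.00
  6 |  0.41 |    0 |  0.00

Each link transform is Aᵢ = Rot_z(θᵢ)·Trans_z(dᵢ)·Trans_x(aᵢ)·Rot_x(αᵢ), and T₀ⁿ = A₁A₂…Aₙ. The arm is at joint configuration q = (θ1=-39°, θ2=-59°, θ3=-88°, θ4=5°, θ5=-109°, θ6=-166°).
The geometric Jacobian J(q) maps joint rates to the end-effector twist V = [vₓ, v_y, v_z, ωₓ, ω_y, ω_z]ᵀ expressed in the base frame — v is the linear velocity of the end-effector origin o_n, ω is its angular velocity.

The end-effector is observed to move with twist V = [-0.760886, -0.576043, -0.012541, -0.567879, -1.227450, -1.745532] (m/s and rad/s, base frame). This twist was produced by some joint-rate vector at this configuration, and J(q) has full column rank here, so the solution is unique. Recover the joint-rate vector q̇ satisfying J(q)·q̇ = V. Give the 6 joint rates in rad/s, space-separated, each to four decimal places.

o_n = [0.5211, -1.2454, -0.2822]
J₁: ẑ×o_n = [1.2454, 0.5211, -0.0000], ω = ẑ
J2: z=[-0.6293, -0.7771, 0.0000] o=[0.5673, -0.4594, 0.0000] → [0.2193, -0.1776, 0.4587, -0.6293, -0.7771, 0.0000]
J3: z=[0.6661, -0.5394, 0.5150] o=[0.7034, -0.5696, -0.2914] → [0.3430, -0.1001, -0.5485, 0.6661, -0.5394, 0.5150]
J4: z=[0.6661, -0.5394, 0.5150] o=[0.4205, -0.9321, -0.3052] → [0.1489, 0.0365, -0.1544, 0.6661, -0.5394, 0.5150]
J5: z=[0.4740, -0.2270, -0.8508] o=[0.7093, -1.2937, -0.0478] → [0.0943, 0.2712, -0.0198, 0.4740, -0.2270, -0.8508]
J6: z=[-0.3276, -0.9423, 0.0689] o=[0.7992, -1.3207, 0.0095] → [0.2696, -0.1147, -0.2868, -0.3276, -0.9423, 0.0689]
q̇ = J⁺·V = [-0.9700, 0.6870, 0.3810, -0.7450, 0.7530, 0.7630]

-0.9700 0.6870 0.3810 -0.7450 0.7530 0.7630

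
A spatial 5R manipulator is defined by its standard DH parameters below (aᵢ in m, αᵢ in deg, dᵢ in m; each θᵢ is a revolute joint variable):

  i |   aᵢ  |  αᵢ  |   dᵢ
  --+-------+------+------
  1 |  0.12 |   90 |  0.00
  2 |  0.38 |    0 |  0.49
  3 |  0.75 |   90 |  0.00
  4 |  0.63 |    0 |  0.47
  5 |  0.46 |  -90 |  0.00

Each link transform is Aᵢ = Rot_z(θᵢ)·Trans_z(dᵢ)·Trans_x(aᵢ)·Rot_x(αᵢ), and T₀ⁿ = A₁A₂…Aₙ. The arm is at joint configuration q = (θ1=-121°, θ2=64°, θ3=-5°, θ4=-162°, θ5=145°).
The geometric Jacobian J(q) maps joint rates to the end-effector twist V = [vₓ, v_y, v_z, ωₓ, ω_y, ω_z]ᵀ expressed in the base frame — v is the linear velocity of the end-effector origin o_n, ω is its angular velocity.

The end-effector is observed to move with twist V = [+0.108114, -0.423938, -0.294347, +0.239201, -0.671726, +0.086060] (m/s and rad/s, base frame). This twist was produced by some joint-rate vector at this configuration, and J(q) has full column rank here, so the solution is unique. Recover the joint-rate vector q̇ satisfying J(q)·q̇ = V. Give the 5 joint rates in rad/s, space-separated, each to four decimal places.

o_n = [-0.6497, -0.7689, 0.6058]
J₁: ẑ×o_n = [0.7689, -0.6497, 0.0000], ω = ẑ
J2: z=[-0.8572, 0.5150, 0.0000] o=[-0.0618, -0.1029, 0.0000] → [0.3120, 0.5193, 0.8737, -0.8572, 0.5150, 0.0000]
J3: z=[-0.8572, 0.5150, 0.0000] o=[-0.5676, 0.0067, 0.3415] → [0.1361, 0.2265, 0.7071, -0.8572, 0.5150, 0.0000]
J4: z=[-0.4415, -0.7347, -0.5150] o=[-0.7666, -0.3244, 0.9844] → [0.0492, -0.2273, 0.2822, -0.4415, -0.7347, -0.5150]
J5: z=[-0.4415, -0.7347, -0.5150] o=[-0.6482, -0.5055, 0.2288] → [-0.4127, 0.1672, 0.1153, -0.4415, -0.7347, -0.5150]
q̇ = J⁺·V = [0.3580, -0.1070, -0.4440, 0.3130, 0.2150]

0.3580 -0.1070 -0.4440 0.3130 0.2150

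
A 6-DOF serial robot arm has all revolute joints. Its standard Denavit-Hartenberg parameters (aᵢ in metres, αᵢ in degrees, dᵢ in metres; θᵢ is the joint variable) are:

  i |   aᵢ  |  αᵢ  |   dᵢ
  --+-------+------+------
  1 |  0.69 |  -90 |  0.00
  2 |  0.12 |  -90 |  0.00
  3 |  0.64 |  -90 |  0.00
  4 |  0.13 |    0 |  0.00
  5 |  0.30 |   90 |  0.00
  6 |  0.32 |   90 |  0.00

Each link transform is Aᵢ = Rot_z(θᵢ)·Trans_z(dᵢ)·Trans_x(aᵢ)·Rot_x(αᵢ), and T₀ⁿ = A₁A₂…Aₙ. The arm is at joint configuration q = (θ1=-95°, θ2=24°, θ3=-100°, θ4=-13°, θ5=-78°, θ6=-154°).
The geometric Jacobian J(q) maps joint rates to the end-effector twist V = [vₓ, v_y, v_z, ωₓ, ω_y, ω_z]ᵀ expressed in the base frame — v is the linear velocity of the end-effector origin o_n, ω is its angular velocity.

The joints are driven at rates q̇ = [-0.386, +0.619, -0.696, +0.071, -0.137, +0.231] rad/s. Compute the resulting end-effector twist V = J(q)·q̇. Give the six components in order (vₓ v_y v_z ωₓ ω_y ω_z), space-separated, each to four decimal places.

o_n = [0.6810, -0.5965, 0.0235]
J₁: ẑ×o_n = [0.5965, 0.6810, -0.0000], ω = ẑ
J2: z=[0.9962, -0.0872, 0.0000] o=[-0.0601, -0.6874, 0.0000] → [-0.0020, -0.0234, 0.1551, 0.9962, -0.0872, 0.0000]
J3: z=[0.0354, 0.4052, -0.9135] o=[-0.0697, -0.7966, -0.0488] → [0.2120, -0.6884, -0.2971, 0.0354, 0.4052, -0.9135]
J4: z=[0.0946, -0.9114, -0.4006] o=[0.5670, -0.7504, -0.0036] → [0.0369, -0.0482, 0.1185, 0.0946, -0.9114, -0.4006]
J5: z=[0.0946, -0.9114, -0.4006] o=[0.6941, -0.7294, -0.0214] → [0.0123, 0.0010, 0.0007, 0.0946, -0.9114, -0.4006]
J6: z=[-0.9954, -0.0793, -0.0547] o=[0.6995, -0.6082, -0.2958] → [-0.0247, 0.3188, -0.0131, -0.9954, -0.0793, -0.0547]
V = J·q̇ = [-0.3839, 0.2718, 0.3081, 0.3558, -0.2941, 0.2636]

-0.3839 0.2718 0.3081 0.3558 -0.2941 0.2636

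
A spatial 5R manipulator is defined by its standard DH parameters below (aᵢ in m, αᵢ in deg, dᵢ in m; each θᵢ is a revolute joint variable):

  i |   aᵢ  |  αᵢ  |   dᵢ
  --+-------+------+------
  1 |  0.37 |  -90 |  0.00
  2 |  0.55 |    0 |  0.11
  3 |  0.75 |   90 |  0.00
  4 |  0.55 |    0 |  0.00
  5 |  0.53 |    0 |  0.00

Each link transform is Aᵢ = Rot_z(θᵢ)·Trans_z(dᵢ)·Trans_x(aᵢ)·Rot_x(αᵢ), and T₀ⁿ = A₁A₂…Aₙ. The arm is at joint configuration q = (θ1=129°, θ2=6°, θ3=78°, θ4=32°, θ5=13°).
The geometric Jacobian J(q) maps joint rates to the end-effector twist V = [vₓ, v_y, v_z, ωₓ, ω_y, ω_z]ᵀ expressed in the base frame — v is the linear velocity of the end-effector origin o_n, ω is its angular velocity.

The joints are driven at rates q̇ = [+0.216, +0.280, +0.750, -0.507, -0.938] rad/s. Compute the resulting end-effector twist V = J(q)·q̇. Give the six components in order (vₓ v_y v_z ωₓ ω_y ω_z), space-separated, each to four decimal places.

o_n = [-1.2850, 0.3534, -1.6400]
J₁: ẑ×o_n = [-0.3534, -1.2850, 0.0000], ω = ẑ
J2: z=[-0.7771, -0.6293, 0.0000] o=[-0.2328, 0.2875, 0.0000] → [1.0321, -1.2745, -0.7133, -0.7771, -0.6293, 0.0000]
J3: z=[-0.7771, -0.6293, 0.0000] o=[-0.6626, 0.6434, -0.0575] → [0.9959, -1.2298, -0.1663, -0.7771, -0.6293, 0.0000]
J4: z=[-0.6259, 0.7729, 0.1045] o=[-0.7119, 0.7043, -0.8034] → [-0.6099, -0.5835, 0.6626, -0.6259, 0.7729, 0.1045]
J5: z=[-0.6259, 0.7729, 0.1045] o=[-0.9691, 0.5588, -1.2673] → [-0.2666, -0.2663, 0.3727, -0.6259, 0.7729, 0.1045]
V = J·q̇ = [1.5188, -1.0112, -1.0100, 0.1039, -1.7650, 0.0650]

1.5188 -1.0112 -1.0100 0.1039 -1.7650 0.0650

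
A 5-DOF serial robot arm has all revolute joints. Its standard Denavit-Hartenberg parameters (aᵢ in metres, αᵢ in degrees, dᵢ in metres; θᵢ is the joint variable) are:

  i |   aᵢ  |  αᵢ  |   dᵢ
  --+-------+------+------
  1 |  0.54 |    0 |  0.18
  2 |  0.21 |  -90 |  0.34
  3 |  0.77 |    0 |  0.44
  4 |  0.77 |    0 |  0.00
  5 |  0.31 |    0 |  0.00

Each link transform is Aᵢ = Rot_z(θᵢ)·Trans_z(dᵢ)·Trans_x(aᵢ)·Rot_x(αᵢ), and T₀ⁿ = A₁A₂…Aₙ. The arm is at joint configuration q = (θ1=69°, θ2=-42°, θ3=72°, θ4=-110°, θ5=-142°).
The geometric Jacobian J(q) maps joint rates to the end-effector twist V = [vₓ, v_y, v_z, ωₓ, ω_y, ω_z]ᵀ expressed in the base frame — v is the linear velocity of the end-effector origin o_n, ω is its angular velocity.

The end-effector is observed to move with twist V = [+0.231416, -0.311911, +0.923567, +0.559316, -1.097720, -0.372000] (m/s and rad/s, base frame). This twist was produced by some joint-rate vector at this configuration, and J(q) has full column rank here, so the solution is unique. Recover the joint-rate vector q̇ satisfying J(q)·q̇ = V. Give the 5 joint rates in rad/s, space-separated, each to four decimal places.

-0.2640 -0.1080 -0.8990 -0.9000 0.5670

o_n = [0.6573, 1.2343, 0.2617]
J₁: ẑ×o_n = [-1.2343, 0.6573, 0.0000], ω = ẑ
J2: z=[0.0000, 0.0000, 1.0000] o=[0.1935, 0.5041, 0.1800] → [-0.7301, 0.4638, 0.0000, 0.0000, 0.0000, 1.0000]
J3: z=[-0.4540, 0.8910, 0.0000] o=[0.3806, 0.5995, 0.5200] → [-0.2301, -0.1172, -0.5347, -0.4540, 0.8910, 0.0000]
J4: z=[-0.4540, 0.8910, 0.0000] o=[0.3929, 1.0995, -0.2123] → [0.4224, 0.2152, -0.2968, -0.4540, 0.8910, 0.0000]
J5: z=[-0.4540, 0.8910, 0.0000] o=[0.9335, 1.3750, 0.2617] → [0.0000, -0.0000, 0.3100, -0.4540, 0.8910, 0.0000]
q̇ = J⁺·V = [-0.2640, -0.1080, -0.8990, -0.9000, 0.5670]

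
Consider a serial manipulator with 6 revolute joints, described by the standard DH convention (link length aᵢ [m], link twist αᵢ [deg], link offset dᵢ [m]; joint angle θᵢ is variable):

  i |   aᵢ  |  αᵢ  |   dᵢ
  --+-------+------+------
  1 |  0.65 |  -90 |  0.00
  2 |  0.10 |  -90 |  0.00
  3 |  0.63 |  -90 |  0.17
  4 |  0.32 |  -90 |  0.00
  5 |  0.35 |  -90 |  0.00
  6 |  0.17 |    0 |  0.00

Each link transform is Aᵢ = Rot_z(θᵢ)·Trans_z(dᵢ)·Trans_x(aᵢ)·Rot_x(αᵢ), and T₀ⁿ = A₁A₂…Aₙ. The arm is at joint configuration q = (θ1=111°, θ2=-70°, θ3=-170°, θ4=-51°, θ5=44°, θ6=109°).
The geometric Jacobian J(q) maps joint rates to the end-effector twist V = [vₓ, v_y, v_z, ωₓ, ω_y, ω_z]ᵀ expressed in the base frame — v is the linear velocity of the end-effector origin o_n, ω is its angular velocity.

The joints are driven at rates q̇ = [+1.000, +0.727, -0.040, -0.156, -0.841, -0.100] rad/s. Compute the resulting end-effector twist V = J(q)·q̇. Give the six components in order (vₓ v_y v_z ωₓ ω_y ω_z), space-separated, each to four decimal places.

-0.9229 -0.8546 -0.3386 -0.7573 0.4708 1.3649

o_n = [-0.3180, 0.9838, -0.9508]
J₁: ẑ×o_n = [-0.9838, -0.3180, 0.0000], ω = ẑ
J2: z=[-0.9336, -0.3584, 0.0000] o=[-0.2329, 0.6068, 0.0000] → [0.3407, -0.8876, -0.3824, -0.9336, -0.3584, 0.0000]
J3: z=[-0.3368, 0.8773, -0.3420] o=[-0.2452, 0.6388, 0.0940] → [-0.7985, -0.3269, -0.0524, -0.3368, 0.8773, -0.3420]
J4: z=[-0.9407, -0.2975, 0.1632] o=[-0.3285, 0.5506, -0.5472] → [0.0494, -0.3779, -0.4044, -0.9407, -0.2975, 0.1632]
J5: z=[0.1797, -0.8448, -0.5039] o=[-0.4206, 0.6929, -0.8186] → [0.2583, -0.0280, 0.1390, 0.1797, -0.8448, -0.5039]
J6: z=[0.8766, -0.0949, 0.4718] o=[-0.2644, 0.8772, -1.0718] → [-0.0618, -0.1314, 0.0884, 0.8766, -0.0949, 0.4718]
V = J·q̇ = [-0.9229, -0.8546, -0.3386, -0.7573, 0.4708, 1.3649]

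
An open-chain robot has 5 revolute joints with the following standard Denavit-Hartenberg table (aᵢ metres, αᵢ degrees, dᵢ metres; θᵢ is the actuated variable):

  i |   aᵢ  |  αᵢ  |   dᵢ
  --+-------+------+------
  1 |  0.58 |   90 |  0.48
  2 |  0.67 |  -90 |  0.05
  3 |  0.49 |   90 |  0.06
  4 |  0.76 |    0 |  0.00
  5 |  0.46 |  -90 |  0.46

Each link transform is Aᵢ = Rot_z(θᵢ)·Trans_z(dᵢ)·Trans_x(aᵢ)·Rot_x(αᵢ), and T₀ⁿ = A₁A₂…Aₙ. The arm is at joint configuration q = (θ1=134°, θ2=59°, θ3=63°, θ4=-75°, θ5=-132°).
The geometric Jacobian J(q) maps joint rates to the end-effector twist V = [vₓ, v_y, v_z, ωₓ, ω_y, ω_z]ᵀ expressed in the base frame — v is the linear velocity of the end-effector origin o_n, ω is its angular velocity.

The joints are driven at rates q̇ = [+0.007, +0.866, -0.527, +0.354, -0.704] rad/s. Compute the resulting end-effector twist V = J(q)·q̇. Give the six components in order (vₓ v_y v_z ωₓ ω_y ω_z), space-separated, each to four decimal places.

0.5246 -0.5802 1.1395 0.3064 0.7006 -0.5317

o_n = [-1.1025, 1.1592, 1.2737]
J₁: ẑ×o_n = [-1.1592, -1.1025, 0.0000], ω = ẑ
J2: z=[0.7193, 0.6947, 0.0000] o=[-0.4029, 0.4172, 0.4800] → [0.5514, -0.5710, 1.0197, 0.7193, 0.6947, 0.0000]
J3: z=[0.5954, -0.6166, 0.5150] o=[-0.6066, 0.7002, 1.0543] → [-0.3717, -0.3860, -0.0324, 0.5954, -0.6166, 0.5150]
J4: z=[0.0078, 0.6455, 0.7637] o=[-0.9646, 0.4423, 1.2759] → [-0.5489, -0.1053, 0.0946, 0.0078, 0.6455, 0.7637]
J5: z=[0.0078, 0.6455, 0.7637] o=[-1.5597, 0.8063, 0.9743] → [-0.0763, 0.3469, -0.2924, 0.0078, 0.6455, 0.7637]
V = J·q̇ = [0.5246, -0.5802, 1.1395, 0.3064, 0.7006, -0.5317]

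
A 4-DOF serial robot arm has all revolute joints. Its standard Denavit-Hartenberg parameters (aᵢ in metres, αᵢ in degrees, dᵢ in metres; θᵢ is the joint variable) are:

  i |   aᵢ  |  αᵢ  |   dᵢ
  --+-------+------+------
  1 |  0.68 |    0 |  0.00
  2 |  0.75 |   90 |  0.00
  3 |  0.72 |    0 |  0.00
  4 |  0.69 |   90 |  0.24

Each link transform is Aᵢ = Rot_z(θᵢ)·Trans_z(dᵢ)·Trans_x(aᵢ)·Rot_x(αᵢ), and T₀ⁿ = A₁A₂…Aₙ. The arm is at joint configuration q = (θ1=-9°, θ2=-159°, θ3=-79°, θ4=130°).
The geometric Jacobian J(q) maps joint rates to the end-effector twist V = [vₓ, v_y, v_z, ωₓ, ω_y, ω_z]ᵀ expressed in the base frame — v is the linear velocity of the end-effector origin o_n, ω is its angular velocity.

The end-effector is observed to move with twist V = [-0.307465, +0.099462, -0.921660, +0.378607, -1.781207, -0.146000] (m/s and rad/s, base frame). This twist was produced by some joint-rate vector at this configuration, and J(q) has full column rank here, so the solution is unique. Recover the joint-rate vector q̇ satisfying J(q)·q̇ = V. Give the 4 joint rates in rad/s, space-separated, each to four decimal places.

o_n = [-0.6710, -0.1464, -0.1705]
J₁: ẑ×o_n = [0.1464, -0.6710, 0.0000], ω = ẑ
J2: z=[0.0000, 0.0000, 1.0000] o=[0.6716, -0.1064, 0.0000] → [0.0400, -1.3426, 0.0000, 0.0000, 0.0000, 1.0000]
J3: z=[-0.2079, 0.9781, 0.0000] o=[-0.0620, -0.2623, 0.0000] → [-0.1668, -0.0355, 0.5716, -0.2079, 0.9781, 0.0000]
J4: z=[-0.2079, 0.9781, 0.0000] o=[-0.1964, -0.2909, -0.7068] → [0.5245, 0.1115, 0.4342, -0.2079, 0.9781, 0.0000]
q̇ = J⁺·V = [-0.0500, -0.0960, -0.9530, -0.8680]

-0.0500 -0.0960 -0.9530 -0.8680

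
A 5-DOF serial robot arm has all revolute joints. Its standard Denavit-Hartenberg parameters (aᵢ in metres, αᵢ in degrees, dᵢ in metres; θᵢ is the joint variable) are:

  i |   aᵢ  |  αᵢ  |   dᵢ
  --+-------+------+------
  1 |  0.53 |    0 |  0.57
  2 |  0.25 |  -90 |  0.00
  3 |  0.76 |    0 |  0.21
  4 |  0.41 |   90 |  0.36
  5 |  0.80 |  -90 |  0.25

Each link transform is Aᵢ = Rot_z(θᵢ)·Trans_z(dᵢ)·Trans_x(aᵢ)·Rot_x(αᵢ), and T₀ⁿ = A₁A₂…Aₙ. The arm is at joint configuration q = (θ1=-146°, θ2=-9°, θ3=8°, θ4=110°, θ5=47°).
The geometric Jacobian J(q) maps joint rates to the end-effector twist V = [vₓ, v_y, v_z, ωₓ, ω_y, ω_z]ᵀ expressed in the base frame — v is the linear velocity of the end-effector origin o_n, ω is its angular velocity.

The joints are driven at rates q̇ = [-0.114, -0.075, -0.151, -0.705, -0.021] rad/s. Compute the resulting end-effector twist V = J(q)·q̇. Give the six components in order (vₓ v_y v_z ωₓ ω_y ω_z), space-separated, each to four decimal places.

o_n = [-0.6534, -1.6706, -0.4969]
J₁: ẑ×o_n = [1.6706, -0.6534, 0.0000], ω = ẑ
J2: z=[0.0000, 0.0000, 1.0000] o=[-0.4394, -0.2964, 0.5700] → [1.3743, -0.2140, 0.0000, 0.0000, 0.0000, 1.0000]
J3: z=[0.4226, -0.9063, 0.0000] o=[-0.6660, -0.4020, 0.5700] → [0.9669, 0.4509, -0.5247, 0.4226, -0.9063, 0.0000]
J4: z=[0.4226, -0.9063, 0.0000] o=[-1.2593, -0.9104, 0.4642] → [0.8711, 0.4062, 0.2279, 0.4226, -0.9063, 0.0000]
J5: z=[-0.8002, -0.3731, -0.4695] o=[-0.9327, -1.1553, 0.1022] → [-0.0184, -0.6106, 0.5166, -0.8002, -0.3731, -0.4695]
V = J·q̇ = [-1.0532, -0.2511, -0.0923, -0.3450, 0.7836, -0.1791]

-1.0532 -0.2511 -0.0923 -0.3450 0.7836 -0.1791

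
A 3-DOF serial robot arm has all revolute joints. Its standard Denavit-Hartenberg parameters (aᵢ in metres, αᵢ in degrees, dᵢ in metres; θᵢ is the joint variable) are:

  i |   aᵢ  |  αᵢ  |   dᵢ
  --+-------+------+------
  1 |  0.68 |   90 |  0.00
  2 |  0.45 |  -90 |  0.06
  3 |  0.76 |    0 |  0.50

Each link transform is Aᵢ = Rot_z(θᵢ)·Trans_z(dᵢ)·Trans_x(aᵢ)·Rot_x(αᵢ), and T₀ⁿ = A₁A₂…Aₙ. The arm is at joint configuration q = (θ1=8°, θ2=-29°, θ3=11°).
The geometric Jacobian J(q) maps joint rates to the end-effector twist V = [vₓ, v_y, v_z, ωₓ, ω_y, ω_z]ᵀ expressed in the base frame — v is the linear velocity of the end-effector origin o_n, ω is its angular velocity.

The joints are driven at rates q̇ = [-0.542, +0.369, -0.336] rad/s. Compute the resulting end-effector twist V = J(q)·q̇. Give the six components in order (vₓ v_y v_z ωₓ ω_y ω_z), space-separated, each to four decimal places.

0.3233 -1.2851 0.4518 -0.1100 -0.3881 -0.8359

o_n = [1.9375, 0.3581, -0.1425]
J₁: ẑ×o_n = [-0.3581, 1.9375, 0.0000], ω = ẑ
J2: z=[0.1392, -0.9903, 0.0000] o=[0.6734, 0.0946, 0.0000] → [0.1412, 0.0198, 1.2885, 0.1392, -0.9903, 0.0000]
J3: z=[0.4801, 0.0675, 0.8746] o=[1.0715, 0.0900, -0.2182] → [-0.2294, 0.7211, 0.0703, 0.4801, 0.0675, 0.8746]
V = J·q̇ = [0.3233, -1.2851, 0.4518, -0.1100, -0.3881, -0.8359]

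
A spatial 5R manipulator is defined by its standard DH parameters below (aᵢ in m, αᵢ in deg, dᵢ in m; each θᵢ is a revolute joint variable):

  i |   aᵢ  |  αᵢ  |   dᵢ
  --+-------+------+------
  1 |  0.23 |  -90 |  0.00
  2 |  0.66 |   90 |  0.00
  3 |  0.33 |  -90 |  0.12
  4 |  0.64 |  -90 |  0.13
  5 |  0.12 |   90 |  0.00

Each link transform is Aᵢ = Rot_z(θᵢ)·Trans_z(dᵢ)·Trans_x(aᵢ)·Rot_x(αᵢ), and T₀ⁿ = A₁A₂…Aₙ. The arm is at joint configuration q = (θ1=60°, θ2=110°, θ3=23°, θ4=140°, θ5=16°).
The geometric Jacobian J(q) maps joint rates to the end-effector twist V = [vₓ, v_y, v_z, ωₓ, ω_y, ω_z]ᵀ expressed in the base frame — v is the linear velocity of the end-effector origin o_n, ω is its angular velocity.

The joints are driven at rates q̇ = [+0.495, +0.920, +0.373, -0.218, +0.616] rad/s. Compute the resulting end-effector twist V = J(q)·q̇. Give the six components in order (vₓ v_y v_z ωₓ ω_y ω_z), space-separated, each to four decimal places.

o_n = [-0.1171, -0.2187, -0.2445]
J₁: ẑ×o_n = [0.2187, -0.1171, 0.0000], ω = ẑ
J2: z=[-0.8660, 0.5000, 0.0000] o=[0.1150, 0.1992, 0.0000] → [-0.1223, -0.2118, 0.4780, -0.8660, 0.5000, 0.0000]
J3: z=[0.4698, 0.8138, -0.3420] o=[0.0021, 0.0037, -0.6202] → [0.2296, -0.1357, -0.0075, 0.4698, 0.8138, -0.3420]
J4: z=[-0.7304, 0.5760, 0.3672] o=[-0.1051, 0.0758, -0.9467] → [0.5126, 0.5084, 0.2221, -0.7304, 0.5760, 0.3672]
J5: z=[0.6786, 0.6731, 0.2940] o=[-0.1503, -0.1462, -0.3342] → [0.0817, -0.0511, -0.0715, 0.6786, 0.6731, 0.2940]
V = J·q̇ = [0.0200, -0.4457, 0.3445, -0.0442, 1.0526, 0.4685]

0.0200 -0.4457 0.3445 -0.0442 1.0526 0.4685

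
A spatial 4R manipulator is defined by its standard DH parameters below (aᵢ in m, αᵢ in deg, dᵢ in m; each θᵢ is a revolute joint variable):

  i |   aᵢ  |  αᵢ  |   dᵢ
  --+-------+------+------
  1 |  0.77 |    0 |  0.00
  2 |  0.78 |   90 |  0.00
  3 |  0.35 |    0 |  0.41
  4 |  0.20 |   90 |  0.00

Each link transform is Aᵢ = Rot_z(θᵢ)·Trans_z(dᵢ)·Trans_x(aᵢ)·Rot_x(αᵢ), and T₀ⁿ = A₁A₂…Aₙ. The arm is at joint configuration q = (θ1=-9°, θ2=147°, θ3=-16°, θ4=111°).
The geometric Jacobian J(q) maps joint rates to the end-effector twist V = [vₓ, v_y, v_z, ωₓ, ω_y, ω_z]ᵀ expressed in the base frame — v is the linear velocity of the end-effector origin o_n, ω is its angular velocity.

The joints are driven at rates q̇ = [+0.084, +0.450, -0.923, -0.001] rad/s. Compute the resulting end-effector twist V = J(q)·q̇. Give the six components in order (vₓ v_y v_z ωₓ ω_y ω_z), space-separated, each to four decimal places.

-0.6159 -0.1621 -0.2944 -0.6183 -0.6867 0.5340

o_n = [0.2181, 0.9196, 0.1028]
J₁: ẑ×o_n = [-0.9196, 0.2181, 0.0000], ω = ẑ
J2: z=[0.0000, 0.0000, 1.0000] o=[0.7605, -0.1205, 0.0000] → [-1.0401, -0.5424, 0.0000, 0.0000, 0.0000, 1.0000]
J3: z=[0.6691, 0.7431, 0.0000] o=[0.1809, 0.4015, 0.0000] → [0.0764, -0.0688, 0.3190, 0.6691, 0.7431, 0.0000]
J4: z=[0.6691, 0.7431, 0.0000] o=[0.2052, 0.9313, -0.0965] → [0.1481, -0.1333, -0.0174, 0.6691, 0.7431, 0.0000]
V = J·q̇ = [-0.6159, -0.1621, -0.2944, -0.6183, -0.6867, 0.5340]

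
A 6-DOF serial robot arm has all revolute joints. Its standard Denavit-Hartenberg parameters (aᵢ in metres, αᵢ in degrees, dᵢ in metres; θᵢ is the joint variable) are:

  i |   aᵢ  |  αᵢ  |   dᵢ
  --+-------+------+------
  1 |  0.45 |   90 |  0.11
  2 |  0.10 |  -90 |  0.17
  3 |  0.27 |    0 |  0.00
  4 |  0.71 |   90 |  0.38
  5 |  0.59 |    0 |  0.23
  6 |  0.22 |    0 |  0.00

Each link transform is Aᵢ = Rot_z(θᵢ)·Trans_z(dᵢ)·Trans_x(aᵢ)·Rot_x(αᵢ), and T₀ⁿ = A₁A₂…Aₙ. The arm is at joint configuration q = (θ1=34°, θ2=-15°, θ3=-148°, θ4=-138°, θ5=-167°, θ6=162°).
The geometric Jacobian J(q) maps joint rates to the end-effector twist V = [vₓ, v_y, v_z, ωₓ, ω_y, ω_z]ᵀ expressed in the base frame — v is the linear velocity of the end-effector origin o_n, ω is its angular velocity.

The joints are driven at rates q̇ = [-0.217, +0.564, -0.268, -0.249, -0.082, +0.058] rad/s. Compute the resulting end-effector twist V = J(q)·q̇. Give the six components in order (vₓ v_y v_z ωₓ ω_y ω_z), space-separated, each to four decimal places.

o_n = [0.5941, 0.3574, 0.2812]
J₁: ẑ×o_n = [-0.3574, 0.5941, 0.0000], ω = ẑ
J2: z=[0.5592, -0.8290, 0.0000] o=[0.3731, 0.2516, 0.1100] → [-0.1419, -0.0957, 0.2423, 0.5592, -0.8290, 0.0000]
J3: z=[0.2146, 0.1447, 0.9659] o=[0.5482, 0.1647, 0.0841] → [-0.1576, 0.0020, 0.0347, 0.2146, 0.1447, 0.9659]
J4: z=[0.2146, 0.1447, 0.9659] o=[0.4449, -0.0776, 0.1434] → [-0.4002, 0.1145, 0.0717, 0.2146, 0.1447, 0.9659]
J5: z=[0.9239, 0.2907, -0.2488] o=[0.3015, 0.6489, 0.4598] → [-0.1244, 0.0922, -0.3544, 0.9239, 0.2907, -0.2488]
J6: z=[0.9239, 0.2907, -0.2488] o=[0.6676, 0.1529, 0.3154] → [0.0410, 0.0499, 0.2103, 0.9239, 0.2907, -0.2488]
V = J·q̇ = [0.1520, -0.2166, 0.1508, 0.1823, -0.5494, -0.7104]

0.1520 -0.2166 0.1508 0.1823 -0.5494 -0.7104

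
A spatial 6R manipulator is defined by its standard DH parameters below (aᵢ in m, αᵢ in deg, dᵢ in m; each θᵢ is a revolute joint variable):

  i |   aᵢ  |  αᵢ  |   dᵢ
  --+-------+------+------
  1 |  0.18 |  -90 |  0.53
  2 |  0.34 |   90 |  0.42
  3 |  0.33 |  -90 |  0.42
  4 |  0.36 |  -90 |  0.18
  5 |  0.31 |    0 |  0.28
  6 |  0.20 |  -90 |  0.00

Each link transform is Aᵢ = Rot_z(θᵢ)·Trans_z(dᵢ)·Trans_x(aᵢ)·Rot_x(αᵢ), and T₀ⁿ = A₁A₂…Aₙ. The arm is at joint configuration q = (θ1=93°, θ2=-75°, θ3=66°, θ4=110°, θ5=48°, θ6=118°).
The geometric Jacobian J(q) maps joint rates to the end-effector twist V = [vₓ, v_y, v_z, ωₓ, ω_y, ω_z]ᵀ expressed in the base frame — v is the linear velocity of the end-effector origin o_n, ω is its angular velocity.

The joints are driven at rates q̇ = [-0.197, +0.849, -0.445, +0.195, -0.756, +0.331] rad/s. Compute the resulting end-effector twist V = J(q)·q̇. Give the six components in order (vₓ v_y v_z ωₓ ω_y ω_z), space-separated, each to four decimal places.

o_n = [-0.3304, 0.1085, 0.9644]
J₁: ẑ×o_n = [-0.1085, -0.3304, 0.0000], ω = ẑ
J2: z=[-0.9986, -0.0523, 0.0000] o=[-0.0094, 0.1798, 0.5300] → [-0.0227, 0.4338, 0.0543, -0.9986, -0.0523, 0.0000]
J3: z=[0.0506, -0.9646, 0.2588] o=[-0.4335, 0.2457, 0.8584] → [-0.0667, 0.0213, 0.0925, 0.0506, -0.9646, 0.2588]
J4: z=[-0.3938, -0.2574, -0.8824] o=[-0.7151, -0.1406, 1.0968] → [0.2539, -0.3916, 0.0009, -0.3938, -0.2574, -0.8824]
J5: z=[0.8797, -0.3838, -0.2807] o=[-0.6901, 0.1324, 0.8020] → [-0.0690, -0.2438, 0.1171, 0.8797, -0.3838, -0.2807]
J6: z=[0.8797, -0.3838, -0.2807] o=[-0.2978, 0.2682, 0.8484] → [-0.0893, -0.0929, -0.1530, 0.8797, -0.3838, -0.2807]
V = J·q̇ = [0.1039, 0.5011, -0.1340, -1.3210, 0.4977, -0.3650]

0.1039 0.5011 -0.1340 -1.3210 0.4977 -0.3650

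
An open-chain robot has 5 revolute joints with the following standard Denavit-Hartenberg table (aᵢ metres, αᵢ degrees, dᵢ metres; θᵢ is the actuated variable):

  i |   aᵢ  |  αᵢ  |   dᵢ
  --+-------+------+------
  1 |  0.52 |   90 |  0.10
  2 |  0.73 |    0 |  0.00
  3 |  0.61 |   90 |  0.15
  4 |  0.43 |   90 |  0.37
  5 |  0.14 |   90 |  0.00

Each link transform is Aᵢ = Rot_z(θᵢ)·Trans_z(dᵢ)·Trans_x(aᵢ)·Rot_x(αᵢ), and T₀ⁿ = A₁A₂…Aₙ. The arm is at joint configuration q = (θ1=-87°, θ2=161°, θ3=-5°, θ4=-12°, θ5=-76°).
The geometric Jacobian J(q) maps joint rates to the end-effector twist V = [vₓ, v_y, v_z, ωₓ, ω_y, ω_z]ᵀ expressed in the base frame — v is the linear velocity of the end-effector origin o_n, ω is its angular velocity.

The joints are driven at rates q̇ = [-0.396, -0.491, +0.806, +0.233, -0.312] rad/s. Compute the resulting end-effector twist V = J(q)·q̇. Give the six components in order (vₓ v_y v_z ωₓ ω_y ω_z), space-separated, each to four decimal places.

0.2946 0.1107 0.0454 -0.6175 -0.0679 -0.1568

o_n = [-0.1083, 1.0425, 0.9842]
J₁: ẑ×o_n = [-1.0425, -0.1083, 0.0000], ω = ẑ
J2: z=[-0.9986, -0.0523, 0.0000] o=[0.0272, -0.5193, 0.1000] → [-0.0463, 0.8830, -1.5668, -0.9986, -0.0523, 0.0000]
J3: z=[-0.9986, -0.0523, 0.0000] o=[-0.0089, 0.1700, 0.3377] → [-0.0338, 0.6457, -0.8765, -0.9986, -0.0523, 0.0000]
J4: z=[0.0213, -0.4062, 0.9135] o=[-0.1879, 0.7186, 0.5858] → [-0.4577, 0.0642, 0.0392, 0.0213, -0.4062, 0.9135]
J5: z=[0.9867, -0.1385, -0.0846] o=[-0.1108, 0.9568, 1.0949] → [0.0226, 0.1089, 0.0850, 0.9867, -0.1385, -0.0846]
V = J·q̇ = [0.2946, 0.1107, 0.0454, -0.6175, -0.0679, -0.1568]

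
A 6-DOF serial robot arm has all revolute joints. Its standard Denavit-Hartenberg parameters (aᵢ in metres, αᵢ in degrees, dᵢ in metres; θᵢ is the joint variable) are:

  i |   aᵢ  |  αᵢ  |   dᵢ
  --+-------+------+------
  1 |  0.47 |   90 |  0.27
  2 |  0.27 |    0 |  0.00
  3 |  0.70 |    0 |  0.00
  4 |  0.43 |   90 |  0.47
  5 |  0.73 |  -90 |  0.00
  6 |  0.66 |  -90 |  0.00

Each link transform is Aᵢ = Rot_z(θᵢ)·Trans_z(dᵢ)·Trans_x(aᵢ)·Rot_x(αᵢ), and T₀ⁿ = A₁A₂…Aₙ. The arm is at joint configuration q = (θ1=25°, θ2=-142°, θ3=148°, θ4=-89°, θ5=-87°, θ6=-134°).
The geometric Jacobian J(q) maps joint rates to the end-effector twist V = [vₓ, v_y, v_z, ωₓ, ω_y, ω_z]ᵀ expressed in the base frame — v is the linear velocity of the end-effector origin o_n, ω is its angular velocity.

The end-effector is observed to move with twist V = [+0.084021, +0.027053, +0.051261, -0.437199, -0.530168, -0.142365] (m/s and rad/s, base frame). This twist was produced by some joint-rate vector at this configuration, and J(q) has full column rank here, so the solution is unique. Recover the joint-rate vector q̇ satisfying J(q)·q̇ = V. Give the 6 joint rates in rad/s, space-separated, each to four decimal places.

o_n = [0.5701, 0.0464, -0.3218]
J₁: ẑ×o_n = [-0.0464, 0.5701, 0.0000], ω = ẑ
J2: z=[0.4226, -0.9063, 0.0000] o=[0.4260, 0.1986, 0.2700] → [0.5364, 0.2501, 0.0663, 0.4226, -0.9063, 0.0000]
J3: z=[0.4226, -0.9063, 0.0000] o=[0.2331, 0.1087, 0.1038] → [0.3857, 0.1799, 0.2791, 0.4226, -0.9063, 0.0000]
J4: z=[0.4226, -0.9063, 0.0000] o=[0.8641, 0.4029, 0.1769] → [0.4520, 0.2108, -0.4171, 0.4226, -0.9063, 0.0000]
J5: z=[-0.8996, -0.4195, -0.1219] o=[1.1102, -0.0009, -0.2499] → [0.0360, 0.0011, -0.2691, -0.8996, -0.4195, -0.1219]
J6: z=[0.1324, 0.0040, -0.9912] o=[0.8063, 0.6618, -0.2878] → [-0.6100, 0.2387, -0.0805, 0.1324, 0.0040, -0.9912]
q̇ = J⁺·V = [-0.0330, -0.1530, 0.6030, -0.1560, 0.6290, 0.0330]

-0.0330 -0.1530 0.6030 -0.1560 0.6290 0.0330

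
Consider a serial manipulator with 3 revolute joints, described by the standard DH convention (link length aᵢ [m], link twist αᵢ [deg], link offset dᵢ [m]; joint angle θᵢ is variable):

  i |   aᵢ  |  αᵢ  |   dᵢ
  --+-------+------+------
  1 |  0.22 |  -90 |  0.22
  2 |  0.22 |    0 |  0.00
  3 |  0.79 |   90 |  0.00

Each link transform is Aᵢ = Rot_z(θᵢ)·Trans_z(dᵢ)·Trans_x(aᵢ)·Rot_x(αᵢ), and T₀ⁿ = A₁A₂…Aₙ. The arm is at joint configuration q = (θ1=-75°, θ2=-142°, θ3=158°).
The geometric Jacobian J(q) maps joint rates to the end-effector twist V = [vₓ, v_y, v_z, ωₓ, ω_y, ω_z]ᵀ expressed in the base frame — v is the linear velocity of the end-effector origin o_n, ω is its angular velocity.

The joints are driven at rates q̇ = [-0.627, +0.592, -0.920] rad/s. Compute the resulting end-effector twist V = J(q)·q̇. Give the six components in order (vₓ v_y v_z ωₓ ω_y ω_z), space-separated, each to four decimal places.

o_n = [0.2086, -0.7786, 0.1377]
J₁: ẑ×o_n = [0.7786, 0.2086, -0.0000], ω = ẑ
J2: z=[0.9659, 0.2588, 0.0000] o=[0.0569, -0.2125, 0.2200] → [-0.0213, 0.0795, -0.5860, 0.9659, 0.2588, 0.0000]
J3: z=[0.9659, 0.2588, 0.0000] o=[0.0121, -0.0450, 0.3554] → [-0.0564, 0.2103, -0.7594, 0.9659, 0.2588, 0.0000]
V = J·q̇ = [-0.4489, -0.2772, 0.3517, -0.3168, -0.0849, -0.6270]

-0.4489 -0.2772 0.3517 -0.3168 -0.0849 -0.6270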